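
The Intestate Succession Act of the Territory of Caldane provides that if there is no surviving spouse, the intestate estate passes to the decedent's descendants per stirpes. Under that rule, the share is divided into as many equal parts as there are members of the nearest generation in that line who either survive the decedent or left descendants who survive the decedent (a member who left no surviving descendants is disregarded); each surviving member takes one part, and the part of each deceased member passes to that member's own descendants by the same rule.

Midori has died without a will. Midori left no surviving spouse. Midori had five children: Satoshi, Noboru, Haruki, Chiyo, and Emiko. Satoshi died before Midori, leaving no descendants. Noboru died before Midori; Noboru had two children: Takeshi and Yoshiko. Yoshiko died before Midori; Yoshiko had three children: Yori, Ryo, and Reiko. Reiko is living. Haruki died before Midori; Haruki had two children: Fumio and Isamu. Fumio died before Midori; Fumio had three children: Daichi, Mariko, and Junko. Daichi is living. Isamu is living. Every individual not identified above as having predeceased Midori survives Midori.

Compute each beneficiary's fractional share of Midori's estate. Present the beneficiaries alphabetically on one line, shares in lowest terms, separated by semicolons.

There is no surviving spouse, so the entire estate passes to Midori's descendants per stirpes.
Satoshi left no surviving issue, so that branch lapses and is disregarded.
The estate is divided into 4 equal shares of 1/4 among Noboru, Haruki, Chiyo, Emiko.
Noboru predeceased; the 1/4 allotted to Noboru's branch passes to Noboru's issue by representation.
The 1/4 is divided into 2 equal shares of 1/8 among Takeshi, Yoshiko.
Takeshi is living and takes 1/8.
Yoshiko predeceased; the 1/8 allotted to Yoshiko's branch passes to Yoshiko's issue by representation.
The 1/8 is divided into 3 equal shares of 1/24 among Yori, Ryo, Reiko.
Yori is living and takes 1/24.
Ryo is living and takes 1/24.
Reiko is living and takes 1/24.
Haruki predeceased; the 1/4 allotted to Haruki's branch passes to Haruki's issue by representation.
The 1/4 is divided into 2 equal shares of 1/8 among Fumio, Isamu.
Fumio predeceased; the 1/8 allotted to Fumio's branch passes to Fumio's issue by representation.
The 1/8 is divided into 3 equal shares of 1/24 among Daichi, Mariko, Junko.
Daichi is living and takes 1/24.
Mariko is living and takes 1/24.
Junko is living and takes 1/24.
Isamu is living and takes 1/8.
Chiyo is living and takes 1/4.
Emiko is living and takes 1/4.

Chiyo 1/4; Daichi 1/24; Emiko 1/4; Isamu 1/8; Junko 1/24; Mariko 1/24; Reiko 1/24; Ryo 1/24; Takeshi 1/8; Yori 1/24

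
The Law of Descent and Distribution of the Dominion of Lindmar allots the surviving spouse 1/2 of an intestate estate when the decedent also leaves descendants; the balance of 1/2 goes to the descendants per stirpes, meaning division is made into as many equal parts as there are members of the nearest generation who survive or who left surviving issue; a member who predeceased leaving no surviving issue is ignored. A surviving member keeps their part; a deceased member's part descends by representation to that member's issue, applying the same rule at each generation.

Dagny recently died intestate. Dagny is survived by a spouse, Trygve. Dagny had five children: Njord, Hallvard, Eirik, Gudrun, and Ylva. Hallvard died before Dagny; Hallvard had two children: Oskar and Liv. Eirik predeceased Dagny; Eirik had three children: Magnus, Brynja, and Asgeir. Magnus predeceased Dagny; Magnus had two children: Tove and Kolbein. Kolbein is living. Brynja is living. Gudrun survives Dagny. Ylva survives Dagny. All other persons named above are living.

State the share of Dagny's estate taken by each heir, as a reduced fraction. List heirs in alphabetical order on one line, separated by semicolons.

Trygve, as surviving spouse, takes 1/2.
The remaining 1/2 passes to Dagny's descendants per stirpes.
The 1/2 is divided into 5 equal shares of 1/10 among Njord, Hallvard, Eirik, Gudrun, Ylva.
Njord is living and takes 1/10.
Hallvard predeceased; the 1/10 allotted to Hallvard's branch passes to Hallvard's issue by representation.
The 1/10 is divided into 2 equal shares of 1/20 among Oskar, Liv.
Oskar is living and takes 1/20.
Liv is living and takes 1/20.
Eirik predeceased; the 1/10 allotted to Eirik's branch passes to Eirik's issue by representation.
The 1/10 is divided into 3 equal shares of 1/30 among Magnus, Brynja, Asgeir.
Magnus predeceased; the 1/30 allotted to Magnus's branch passes to Magnus's issue by representation.
The 1/30 is divided into 2 equal shares of 1/60 among Tove, Kolbein.
Tove is living and takes 1/60.
Kolbein is living and takes 1/60.
Brynja is living and takes 1/30.
Asgeir is living and takes 1/30.
Gudrun is living and takes 1/10.
Ylva is living and takes 1/10.

Asgeir 1/30; Brynja 1/30; Gudrun 1/10; Kolbein 1/60; Liv 1/20; Njord 1/10; Oskar 1/20; Tove 1/60; Trygve 1/2; Ylva 1/10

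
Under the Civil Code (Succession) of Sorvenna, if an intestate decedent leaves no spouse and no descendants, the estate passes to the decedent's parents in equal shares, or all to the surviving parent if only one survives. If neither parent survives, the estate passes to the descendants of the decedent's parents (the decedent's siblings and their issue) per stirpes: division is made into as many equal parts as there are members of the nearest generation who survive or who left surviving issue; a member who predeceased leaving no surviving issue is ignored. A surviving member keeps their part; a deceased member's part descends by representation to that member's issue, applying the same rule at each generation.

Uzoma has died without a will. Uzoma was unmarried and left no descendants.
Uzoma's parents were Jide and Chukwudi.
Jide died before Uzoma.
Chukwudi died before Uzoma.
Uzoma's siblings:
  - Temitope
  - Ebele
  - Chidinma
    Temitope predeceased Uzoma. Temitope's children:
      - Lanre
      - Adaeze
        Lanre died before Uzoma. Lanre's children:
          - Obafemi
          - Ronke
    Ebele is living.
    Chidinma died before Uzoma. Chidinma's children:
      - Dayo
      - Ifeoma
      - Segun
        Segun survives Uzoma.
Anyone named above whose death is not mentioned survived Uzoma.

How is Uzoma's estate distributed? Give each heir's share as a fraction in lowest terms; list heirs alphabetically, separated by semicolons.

Adaeze 1/6; Dayo 1/9; Ebele 1/3; Ifeoma 1/9; Obafemi 1/12; Ronke 1/12; Segun 1/9

Neither parent survives and there are no descendants, so the estate passes to Uzoma's siblings and their issue per stirpes.
The estate is divided into 3 equal shares of 1/3 among Temitope, Ebele, Chidinma.
Temitope predeceased; the 1/3 allotted to Temitope's branch passes to Temitope's issue by representation.
The 1/3 is divided into 2 equal shares of 1/6 among Lanre, Adaeze.
Lanre predeceased; the 1/6 allotted to Lanre's branch passes to Lanre's issue by representation.
The 1/6 is divided into 2 equal shares of 1/12 among Obafemi, Ronke.
Obafemi is living and takes 1/12.
Ronke is living and takes 1/12.
Adaeze is living and takes 1/6.
Ebele is living and takes 1/3.
Chidinma predeceased; the 1/3 allotted to Chidinma's branch passes to Chidinma's issue by representation.
The 1/3 is divided into 3 equal shares of 1/9 among Dayo, Ifeoma, Segun.
Dayo is living and takes 1/9.
Ifeoma is living and takes 1/9.
Segun is living and takes 1/9.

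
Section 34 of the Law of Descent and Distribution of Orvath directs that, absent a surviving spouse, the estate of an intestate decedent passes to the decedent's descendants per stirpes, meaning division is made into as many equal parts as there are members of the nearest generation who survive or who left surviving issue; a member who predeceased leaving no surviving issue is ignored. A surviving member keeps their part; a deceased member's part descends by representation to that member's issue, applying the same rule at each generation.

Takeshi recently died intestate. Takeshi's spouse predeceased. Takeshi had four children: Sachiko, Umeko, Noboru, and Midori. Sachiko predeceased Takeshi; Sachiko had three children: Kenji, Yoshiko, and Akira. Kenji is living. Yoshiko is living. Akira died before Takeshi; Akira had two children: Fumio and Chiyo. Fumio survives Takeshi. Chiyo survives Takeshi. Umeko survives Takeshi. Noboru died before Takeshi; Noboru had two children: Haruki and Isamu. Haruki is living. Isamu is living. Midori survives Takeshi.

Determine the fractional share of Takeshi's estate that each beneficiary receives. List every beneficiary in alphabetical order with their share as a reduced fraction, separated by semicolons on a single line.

There is no surviving spouse, so the entire estate passes to Takeshi's descendants per stirpes.
The estate is divided into 4 equal shares of 1/4 among Sachiko, Umeko, Noboru, Midori.
Sachiko predeceased; the 1/4 allotted to Sachiko's branch passes to Sachiko's issue by representation.
The 1/4 is divided into 3 equal shares of 1/12 among Kenji, Yoshiko, Akira.
Kenji is living and takes 1/12.
Yoshiko is living and takes 1/12.
Akira predeceased; the 1/12 allotted to Akira's branch passes to Akira's issue by representation.
The 1/12 is divided into 2 equal shares of 1/24 among Fumio, Chiyo.
Fumio is living and takes 1/24.
Chiyo is living and takes 1/24.
Umeko is living and takes 1/4.
Noboru predeceased; the 1/4 allotted to Noboru's branch passes to Noboru's issue by representation.
The 1/4 is divided into 2 equal shares of 1/8 among Haruki, Isamu.
Haruki is living and takes 1/8.
Isamu is living and takes 1/8.
Midori is living and takes 1/4.

Chiyo 1/24; Fumio 1/24; Haruki 1/8; Isamu 1/8; Kenji 1/12; Midori 1/4; Umeko 1/4; Yoshiko 1/12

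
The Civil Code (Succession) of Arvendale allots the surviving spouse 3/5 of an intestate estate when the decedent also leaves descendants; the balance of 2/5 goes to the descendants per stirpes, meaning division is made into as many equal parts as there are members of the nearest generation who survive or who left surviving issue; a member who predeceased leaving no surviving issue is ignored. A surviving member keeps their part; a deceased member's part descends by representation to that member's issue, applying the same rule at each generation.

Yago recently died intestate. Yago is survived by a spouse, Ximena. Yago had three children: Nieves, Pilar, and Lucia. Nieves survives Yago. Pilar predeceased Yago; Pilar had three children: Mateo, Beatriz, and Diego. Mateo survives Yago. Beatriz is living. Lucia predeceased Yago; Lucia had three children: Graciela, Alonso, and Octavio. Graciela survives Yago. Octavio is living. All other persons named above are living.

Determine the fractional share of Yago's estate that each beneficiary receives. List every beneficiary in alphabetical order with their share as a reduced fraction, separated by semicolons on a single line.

Alonso 2/45; Beatriz 2/45; Diego 2/45; Graciela 2/45; Mateo 2/45; Nieves 2/15; Octavio 2/45; Ximena 3/5

Ximena, as surviving spouse, takes 3/5.
The remaining 2/5 passes to Yago's descendants per stirpes.
The 2/5 is divided into 3 equal shares of 2/15 among Nieves, Pilar, Lucia.
Nieves is living and takes 2/15.
Pilar predeceased; the 2/15 allotted to Pilar's branch passes to Pilar's issue by representation.
The 2/15 is divided into 3 equal shares of 2/45 among Mateo, Beatriz, Diego.
Mateo is living and takes 2/45.
Beatriz is living and takes 2/45.
Diego is living and takes 2/45.
Lucia predeceased; the 2/15 allotted to Lucia's branch passes to Lucia's issue by representation.
The 2/15 is divided into 3 equal shares of 2/45 among Graciela, Alonso, Octavio.
Graciela is living and takes 2/45.
Alonso is living and takes 2/45.
Octavio is living and takes 2/45.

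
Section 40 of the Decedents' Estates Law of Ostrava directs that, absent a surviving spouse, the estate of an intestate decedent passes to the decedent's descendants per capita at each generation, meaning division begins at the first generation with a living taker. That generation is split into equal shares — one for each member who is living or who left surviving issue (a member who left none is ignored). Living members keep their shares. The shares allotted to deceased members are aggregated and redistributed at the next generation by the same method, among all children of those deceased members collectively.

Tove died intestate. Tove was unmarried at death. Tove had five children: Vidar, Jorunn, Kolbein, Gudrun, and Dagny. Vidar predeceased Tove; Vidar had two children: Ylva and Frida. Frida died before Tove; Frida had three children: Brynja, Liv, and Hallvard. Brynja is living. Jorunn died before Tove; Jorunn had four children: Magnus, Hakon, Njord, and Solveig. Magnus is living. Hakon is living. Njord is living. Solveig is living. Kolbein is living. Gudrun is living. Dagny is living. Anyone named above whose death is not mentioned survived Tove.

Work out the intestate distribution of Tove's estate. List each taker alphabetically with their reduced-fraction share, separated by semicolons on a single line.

Brynja 1/45; Dagny 1/5; Gudrun 1/5; Hakon 1/15; Hallvard 1/45; Kolbein 1/5; Liv 1/45; Magnus 1/15; Njord 1/15; Solveig 1/15; Ylva 1/15

There is no surviving spouse, so the entire estate passes to Tove's descendants per capita at each generation.
At generation 1 (Vidar, Jorunn, Kolbein, Gudrun, Dagny) there are 5 shares of (1)/5 = 1/5 each.
Living: Kolbein, Gudrun, and Dagny — each takes 1/5.
Deceased: Vidar and Jorunn. Their combined 2/5 is pooled and carried to generation 2.
At generation 2 (Ylva, Frida, Magnus, Hakon, Njord, Solveig) there are 6 shares of (2/5)/6 = 1/15 each.
Living: Ylva, Magnus, Hakon, Njord, and Solveig — each takes 1/15.
Deceased: Frida. That 1/15 share is carried to generation 3.
At generation 3 (Brynja, Liv, Hallvard) there are 3 shares of (1/15)/3 = 1/45 each.
Living: Brynja, Liv, and Hallvard — each takes 1/45.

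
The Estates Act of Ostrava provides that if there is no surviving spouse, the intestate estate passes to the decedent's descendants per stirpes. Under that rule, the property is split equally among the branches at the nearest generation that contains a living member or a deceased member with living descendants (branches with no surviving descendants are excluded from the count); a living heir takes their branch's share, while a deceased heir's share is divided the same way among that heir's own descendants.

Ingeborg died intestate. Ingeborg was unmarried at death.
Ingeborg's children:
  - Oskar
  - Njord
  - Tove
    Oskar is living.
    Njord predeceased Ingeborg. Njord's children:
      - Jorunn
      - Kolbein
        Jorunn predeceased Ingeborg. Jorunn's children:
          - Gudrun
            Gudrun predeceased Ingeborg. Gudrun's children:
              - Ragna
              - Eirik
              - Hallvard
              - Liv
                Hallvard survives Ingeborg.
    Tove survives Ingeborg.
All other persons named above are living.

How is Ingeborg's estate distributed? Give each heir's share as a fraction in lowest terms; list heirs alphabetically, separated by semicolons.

There is no surviving spouse, so the entire estate passes to Ingeborg's descendants per stirpes.
The estate is divided into 3 equal shares of 1/3 among Oskar, Njord, Tove.
Oskar is living and takes 1/3.
Njord predeceased; the 1/3 allotted to Njord's branch passes to Njord's issue by representation.
The 1/3 is divided into 2 equal shares of 1/6 among Jorunn, Kolbein.
Jorunn predeceased; the 1/6 allotted to Jorunn's branch passes to Jorunn's issue by representation.
Gudrun's line is the sole branch at this level, so the full 1/6 passes to Gudrun's issue by representation.
The 1/6 is divided into 4 equal shares of 1/24 among Ragna, Eirik, Hallvard, Liv.
Ragna is living and takes 1/24.
Eirik is living and takes 1/24.
Hallvard is living and takes 1/24.
Liv is living and takes 1/24.
Kolbein is living and takes 1/6.
Tove is living and takes 1/3.

Eirik 1/24; Hallvard 1/24; Kolbein 1/6; Liv 1/24; Oskar 1/3; Ragna 1/24; Tove 1/3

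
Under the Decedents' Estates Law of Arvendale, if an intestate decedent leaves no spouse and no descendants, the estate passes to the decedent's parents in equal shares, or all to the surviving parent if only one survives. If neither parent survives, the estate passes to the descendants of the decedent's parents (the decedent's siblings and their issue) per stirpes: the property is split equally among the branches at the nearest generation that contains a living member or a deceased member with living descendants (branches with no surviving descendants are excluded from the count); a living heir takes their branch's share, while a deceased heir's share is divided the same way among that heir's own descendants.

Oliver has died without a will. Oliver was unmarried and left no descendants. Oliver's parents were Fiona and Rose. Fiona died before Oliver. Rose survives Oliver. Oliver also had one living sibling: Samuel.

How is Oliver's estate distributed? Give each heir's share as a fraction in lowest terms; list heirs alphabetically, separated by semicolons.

Only one parent, Rose, survives, so Rose takes the entire estate. The siblings take nothing because a surviving parent has priority.

Rose 1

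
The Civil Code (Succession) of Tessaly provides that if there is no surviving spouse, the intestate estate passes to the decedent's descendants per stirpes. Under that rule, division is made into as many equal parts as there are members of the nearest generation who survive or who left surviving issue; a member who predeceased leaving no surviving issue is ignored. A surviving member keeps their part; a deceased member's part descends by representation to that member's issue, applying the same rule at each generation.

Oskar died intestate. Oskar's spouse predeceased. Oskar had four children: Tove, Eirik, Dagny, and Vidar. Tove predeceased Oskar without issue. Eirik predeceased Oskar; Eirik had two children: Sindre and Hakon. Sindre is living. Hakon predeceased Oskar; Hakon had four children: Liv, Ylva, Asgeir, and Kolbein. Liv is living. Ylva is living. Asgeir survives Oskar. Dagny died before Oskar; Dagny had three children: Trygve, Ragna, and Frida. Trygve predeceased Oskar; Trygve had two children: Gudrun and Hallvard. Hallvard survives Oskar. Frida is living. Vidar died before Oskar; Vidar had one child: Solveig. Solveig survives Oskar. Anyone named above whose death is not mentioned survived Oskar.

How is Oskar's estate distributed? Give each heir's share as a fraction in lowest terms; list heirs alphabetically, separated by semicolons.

Asgeir 1/24; Frida 1/9; Gudrun 1/18; Hallvard 1/18; Kolbein 1/24; Liv 1/24; Ragna 1/9; Sindre 1/6; Solveig 1/3; Ylva 1/24

There is no surviving spouse, so the entire estate passes to Oskar's descendants per stirpes.
Tove left no surviving issue, so that branch lapses and is disregarded.
The estate is divided into 3 equal shares of 1/3 among Eirik, Dagny, Vidar.
Eirik predeceased; the 1/3 allotted to Eirik's branch passes to Eirik's issue by representation.
The 1/3 is divided into 2 equal shares of 1/6 among Sindre, Hakon.
Sindre is living and takes 1/6.
Hakon predeceased; the 1/6 allotted to Hakon's branch passes to Hakon's issue by representation.
The 1/6 is divided into 4 equal shares of 1/24 among Liv, Ylva, Asgeir, Kolbein.
Liv is living and takes 1/24.
Ylva is living and takes 1/24.
Asgeir is living and takes 1/24.
Kolbein is living and takes 1/24.
Dagny predeceased; the 1/3 allotted to Dagny's branch passes to Dagny's issue by representation.
The 1/3 is divided into 3 equal shares of 1/9 among Trygve, Ragna, Frida.
Trygve predeceased; the 1/9 allotted to Trygve's branch passes to Trygve's issue by representation.
The 1/9 is divided into 2 equal shares of 1/18 among Gudrun, Hallvard.
Gudrun is living and takes 1/18.
Hallvard is living and takes 1/18.
Ragna is living and takes 1/9.
Frida is living and takes 1/9.
Vidar predeceased; the 1/3 allotted to Vidar's branch passes to Vidar's issue by representation.
Solveig is the sole taker at this level and receives the full 1/3.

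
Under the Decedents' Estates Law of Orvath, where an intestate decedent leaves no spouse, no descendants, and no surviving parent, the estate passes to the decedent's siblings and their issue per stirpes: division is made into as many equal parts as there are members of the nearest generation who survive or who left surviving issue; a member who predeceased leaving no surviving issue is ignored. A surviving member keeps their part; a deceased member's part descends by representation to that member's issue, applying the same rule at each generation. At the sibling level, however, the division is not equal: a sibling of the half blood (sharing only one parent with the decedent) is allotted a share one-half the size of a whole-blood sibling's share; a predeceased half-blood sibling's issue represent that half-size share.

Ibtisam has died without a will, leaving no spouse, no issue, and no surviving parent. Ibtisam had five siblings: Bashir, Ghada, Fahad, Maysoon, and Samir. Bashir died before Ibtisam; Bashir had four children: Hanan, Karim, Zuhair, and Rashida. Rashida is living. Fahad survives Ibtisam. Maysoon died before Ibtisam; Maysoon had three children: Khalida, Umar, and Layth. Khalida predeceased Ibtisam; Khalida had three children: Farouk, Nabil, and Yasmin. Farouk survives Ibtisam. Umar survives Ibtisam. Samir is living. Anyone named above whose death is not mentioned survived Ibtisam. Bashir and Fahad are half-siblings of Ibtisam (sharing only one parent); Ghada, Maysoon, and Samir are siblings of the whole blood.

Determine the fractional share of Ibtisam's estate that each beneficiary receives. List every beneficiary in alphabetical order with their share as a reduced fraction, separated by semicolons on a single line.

No spouse, descendants, or parent survives, so the estate passes to Ibtisam's siblings per stirpes.
Half-blood siblings count for one-half the weight of whole-blood siblings at the initial division.
Dividing 1 in proportion to weights (total weight 4): Bashir (weight 1/2) → 1/8; Ghada (weight 1) → 1/4; Fahad (weight 1/2) → 1/8; Maysoon (weight 1) → 1/4; Samir (weight 1) → 1/4.
Bashir predeceased; the 1/8 allotted to Bashir's branch passes to Bashir's issue by representation.
The 1/8 is divided into 4 equal shares of 1/32 among Hanan, Karim, Zuhair, Rashida.
Hanan is living and takes 1/32.
Karim is living and takes 1/32.
Zuhair is living and takes 1/32.
Rashida is living and takes 1/32.
Ghada is living and takes 1/4.
Fahad is living and takes 1/8.
Maysoon predeceased; the 1/4 allotted to Maysoon's branch passes to Maysoon's issue by representation.
The 1/4 is divided into 3 equal shares of 1/12 among Khalida, Umar, Layth.
Khalida predeceased; the 1/12 allotted to Khalida's branch passes to Khalida's issue by representation.
The 1/12 is divided into 3 equal shares of 1/36 among Farouk, Nabil, Yasmin.
Farouk is living and takes 1/36.
Nabil is living and takes 1/36.
Yasmin is living and takes 1/36.
Umar is living and takes 1/12.
Layth is living and takes 1/12.
Samir is living and takes 1/4.

Fahad 1/8; Farouk 1/36; Ghada 1/4; Hanan 1/32; Karim 1/32; Layth 1/12; Nabil 1/36; Rashida 1/32; Samir 1/4; Umar 1/12; Yasmin 1/36; Zuhair 1/32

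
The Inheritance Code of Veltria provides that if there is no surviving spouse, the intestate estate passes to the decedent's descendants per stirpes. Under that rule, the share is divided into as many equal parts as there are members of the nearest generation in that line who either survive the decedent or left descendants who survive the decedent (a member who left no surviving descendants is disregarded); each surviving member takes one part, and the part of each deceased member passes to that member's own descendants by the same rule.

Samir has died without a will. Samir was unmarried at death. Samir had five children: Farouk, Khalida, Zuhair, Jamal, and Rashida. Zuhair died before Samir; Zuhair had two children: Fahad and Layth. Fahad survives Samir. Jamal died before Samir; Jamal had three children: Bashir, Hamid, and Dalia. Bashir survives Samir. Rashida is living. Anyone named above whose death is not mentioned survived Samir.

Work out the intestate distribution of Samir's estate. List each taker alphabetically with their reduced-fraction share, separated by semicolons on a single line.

There is no surviving spouse, so the entire estate passes to Samir's descendants per stirpes.
The estate is divided into 5 equal shares of 1/5 among Farouk, Khalida, Zuhair, Jamal, Rashida.
Farouk is living and takes 1/5.
Khalida is living and takes 1/5.
Zuhair predeceased; the 1/5 allotted to Zuhair's branch passes to Zuhair's issue by representation.
The 1/5 is divided into 2 equal shares of 1/10 among Fahad, Layth.
Fahad is living and takes 1/10.
Layth is living and takes 1/10.
Jamal predeceased; the 1/5 allotted to Jamal's branch passes to Jamal's issue by representation.
The 1/5 is divided into 3 equal shares of 1/15 among Bashir, Hamid, Dalia.
Bashir is living and takes 1/15.
Hamid is living and takes 1/15.
Dalia is living and takes 1/15.
Rashida is living and takes 1/5.

Bashir 1/15; Dalia 1/15; Fahad 1/10; Farouk 1/5; Hamid 1/15; Khalida 1/5; Layth 1/10; Rashida 1/5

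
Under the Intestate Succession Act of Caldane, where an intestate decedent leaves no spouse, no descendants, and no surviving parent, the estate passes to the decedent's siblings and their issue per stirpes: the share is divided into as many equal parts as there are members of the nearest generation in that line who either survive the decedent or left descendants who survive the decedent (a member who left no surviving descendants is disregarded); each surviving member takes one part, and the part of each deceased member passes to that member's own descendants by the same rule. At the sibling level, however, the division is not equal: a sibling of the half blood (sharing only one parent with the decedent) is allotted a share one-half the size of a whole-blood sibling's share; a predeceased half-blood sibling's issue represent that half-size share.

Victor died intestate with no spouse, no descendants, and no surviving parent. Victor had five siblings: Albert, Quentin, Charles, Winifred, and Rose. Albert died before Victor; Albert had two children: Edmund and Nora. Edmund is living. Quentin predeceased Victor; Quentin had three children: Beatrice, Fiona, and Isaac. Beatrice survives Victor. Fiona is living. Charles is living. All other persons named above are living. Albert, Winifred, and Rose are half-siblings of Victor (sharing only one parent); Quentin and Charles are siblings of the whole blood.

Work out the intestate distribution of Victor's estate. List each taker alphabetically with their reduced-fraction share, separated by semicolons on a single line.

Beatrice 2/21; Charles 2/7; Edmund 1/14; Fiona 2/21; Isaac 2/21; Nora 1/14; Rose 1/7; Winifred 1/7

No spouse, descendants, or parent survives, so the estate passes to Victor's siblings per stirpes.
Half-blood siblings count for one-half the weight of whole-blood siblings at the initial division.
Dividing 1 in proportion to weights (total weight 7/2): Albert (weight 1/2) → 1/7; Quentin (weight 1) → 2/7; Charles (weight 1) → 2/7; Winifred (weight 1/2) → 1/7; Rose (weight 1/2) → 1/7.
Albert predeceased; the 1/7 allotted to Albert's branch passes to Albert's issue by representation.
The 1/7 is divided into 2 equal shares of 1/14 among Edmund, Nora.
Edmund is living and takes 1/14.
Nora is living and takes 1/14.
Quentin predeceased; the 2/7 allotted to Quentin's branch passes to Quentin's issue by representation.
The 2/7 is divided into 3 equal shares of 2/21 among Beatrice, Fiona, Isaac.
Beatrice is living and takes 2/21.
Fiona is living and takes 2/21.
Isaac is living and takes 2/21.
Charles is living and takes 2/7.
Winifred is living and takes 1/7.
Rose is living and takes 1/7.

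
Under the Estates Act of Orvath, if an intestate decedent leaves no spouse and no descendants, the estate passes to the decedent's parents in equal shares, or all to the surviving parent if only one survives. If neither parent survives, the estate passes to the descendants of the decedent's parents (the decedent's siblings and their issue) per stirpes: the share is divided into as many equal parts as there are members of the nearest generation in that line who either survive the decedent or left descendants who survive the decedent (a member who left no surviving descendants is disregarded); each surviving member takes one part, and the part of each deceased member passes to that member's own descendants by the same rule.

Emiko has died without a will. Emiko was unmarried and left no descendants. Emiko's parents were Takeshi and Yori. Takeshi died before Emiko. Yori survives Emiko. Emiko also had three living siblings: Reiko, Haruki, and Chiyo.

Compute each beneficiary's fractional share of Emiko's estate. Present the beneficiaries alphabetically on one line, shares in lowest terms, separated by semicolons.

Only one parent, Yori, survives, so Yori takes the entire estate. The siblings take nothing because a surviving parent has priority.

Yori 1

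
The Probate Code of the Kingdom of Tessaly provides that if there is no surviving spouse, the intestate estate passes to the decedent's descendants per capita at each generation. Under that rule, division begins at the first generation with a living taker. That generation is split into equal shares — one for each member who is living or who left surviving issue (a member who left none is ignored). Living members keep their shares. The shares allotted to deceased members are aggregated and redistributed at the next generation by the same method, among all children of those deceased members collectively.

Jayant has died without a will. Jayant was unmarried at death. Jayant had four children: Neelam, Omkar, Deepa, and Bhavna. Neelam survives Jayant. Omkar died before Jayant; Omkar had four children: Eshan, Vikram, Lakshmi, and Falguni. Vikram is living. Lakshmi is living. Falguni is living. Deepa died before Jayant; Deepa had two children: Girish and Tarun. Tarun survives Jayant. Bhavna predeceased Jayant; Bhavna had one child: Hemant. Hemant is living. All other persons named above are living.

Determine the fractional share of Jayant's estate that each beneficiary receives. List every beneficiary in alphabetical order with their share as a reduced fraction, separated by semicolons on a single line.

Eshan 3/28; Falguni 3/28; Girish 3/28; Hemant 3/28; Lakshmi 3/28; Neelam 1/4; Tarun 3/28; Vikram 3/28

There is no surviving spouse, so the entire estate passes to Jayant's descendants per capita at each generation.
At generation 1 (Neelam, Omkar, Deepa, Bhavna) there are 4 shares of (1)/4 = 1/4 each.
Living: Neelam — each takes 1/4.
Deceased: Omkar, Deepa, and Bhavna. Their combined 3/4 is pooled and carried to generation 2.
At generation 2 (Eshan, Vikram, Lakshmi, Falguni, Girish, Tarun, Hemant) there are 7 shares of (3/4)/7 = 3/28 each.
Living: Eshan, Vikram, Lakshmi, Falguni, Girish, Tarun, and Hemant — each takes 3/28.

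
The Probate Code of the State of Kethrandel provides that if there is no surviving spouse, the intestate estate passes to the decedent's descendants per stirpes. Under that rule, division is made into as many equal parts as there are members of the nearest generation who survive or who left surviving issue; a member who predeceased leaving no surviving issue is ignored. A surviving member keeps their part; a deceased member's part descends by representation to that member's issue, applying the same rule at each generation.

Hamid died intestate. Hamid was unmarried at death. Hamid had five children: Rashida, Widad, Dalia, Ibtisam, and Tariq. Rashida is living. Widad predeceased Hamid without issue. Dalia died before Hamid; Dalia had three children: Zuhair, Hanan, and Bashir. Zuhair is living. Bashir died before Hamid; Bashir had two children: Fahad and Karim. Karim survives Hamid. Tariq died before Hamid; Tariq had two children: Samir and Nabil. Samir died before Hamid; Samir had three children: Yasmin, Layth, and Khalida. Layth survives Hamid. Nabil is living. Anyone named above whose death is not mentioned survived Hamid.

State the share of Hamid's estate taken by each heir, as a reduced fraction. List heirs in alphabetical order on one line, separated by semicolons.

There is no surviving spouse, so the entire estate passes to Hamid's descendants per stirpes.
Widad left no surviving issue, so that branch lapses and is disregarded.
The estate is divided into 4 equal shares of 1/4 among Rashida, Dalia, Ibtisam, Tariq.
Rashida is living and takes 1/4.
Dalia predeceased; the 1/4 allotted to Dalia's branch passes to Dalia's issue by representation.
The 1/4 is divided into 3 equal shares of 1/12 among Zuhair, Hanan, Bashir.
Zuhair is living and takes 1/12.
Hanan is living and takes 1/12.
Bashir predeceased; the 1/12 allotted to Bashir's branch passes to Bashir's issue by representation.
The 1/12 is divided into 2 equal shares of 1/24 among Fahad, Karim.
Fahad is living and takes 1/24.
Karim is living and takes 1/24.
Ibtisam is living and takes 1/4.
Tariq predeceased; the 1/4 allotted to Tariq's branch passes to Tariq's issue by representation.
The 1/4 is divided into 2 equal shares of 1/8 among Samir, Nabil.
Samir predeceased; the 1/8 allotted to Samir's branch passes to Samir's issue by representation.
The 1/8 is divided into 3 equal shares of 1/24 among Yasmin, Layth, Khalida.
Yasmin is living and takes 1/24.
Layth is living and takes 1/24.
Khalida is living and takes 1/24.
Nabil is living and takes 1/8.

Fahad 1/24; Hanan 1/12; Ibtisam 1/4; Karim 1/24; Khalida 1/24; Layth 1/24; Nabil 1/8; Rashida 1/4; Yasmin 1/24; Zuhair 1/12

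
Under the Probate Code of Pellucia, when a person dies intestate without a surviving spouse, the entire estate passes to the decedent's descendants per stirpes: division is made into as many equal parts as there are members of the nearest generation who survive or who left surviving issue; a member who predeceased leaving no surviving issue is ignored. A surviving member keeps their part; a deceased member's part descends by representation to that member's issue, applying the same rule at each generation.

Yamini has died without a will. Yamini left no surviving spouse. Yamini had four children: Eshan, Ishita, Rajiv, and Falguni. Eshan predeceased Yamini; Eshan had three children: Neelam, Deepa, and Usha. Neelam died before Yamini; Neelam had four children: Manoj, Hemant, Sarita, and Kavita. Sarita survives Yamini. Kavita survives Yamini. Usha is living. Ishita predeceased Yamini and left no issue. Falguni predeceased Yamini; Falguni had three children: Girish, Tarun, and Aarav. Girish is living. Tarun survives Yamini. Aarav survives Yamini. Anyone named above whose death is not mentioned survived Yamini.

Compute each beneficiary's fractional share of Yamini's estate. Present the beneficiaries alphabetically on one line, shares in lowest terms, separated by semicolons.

Aarav 1/9; Deepa 1/9; Girish 1/9; Hemant 1/36; Kavita 1/36; Manoj 1/36; Rajiv 1/3; Sarita 1/36; Tarun 1/9; Usha 1/9

There is no surviving spouse, so the entire estate passes to Yamini's descendants per stirpes.
Ishita left no surviving issue, so that branch lapses and is disregarded.
The estate is divided into 3 equal shares of 1/3 among Eshan, Rajiv, Falguni.
Eshan predeceased; the 1/3 allotted to Eshan's branch passes to Eshan's issue by representation.
The 1/3 is divided into 3 equal shares of 1/9 among Neelam, Deepa, Usha.
Neelam predeceased; the 1/9 allotted to Neelam's branch passes to Neelam's issue by representation.
The 1/9 is divided into 4 equal shares of 1/36 among Manoj, Hemant, Sarita, Kavita.
Manoj is living and takes 1/36.
Hemant is living and takes 1/36.
Sarita is living and takes 1/36.
Kavita is living and takes 1/36.
Deepa is living and takes 1/9.
Usha is living and takes 1/9.
Rajiv is living and takes 1/3.
Falguni predeceased; the 1/3 allotted to Falguni's branch passes to Falguni's issue by representation.
The 1/3 is divided into 3 equal shares of 1/9 among Girish, Tarun, Aarav.
Girish is living and takes 1/9.
Tarun is living and takes 1/9.
Aarav is living and takes 1/9.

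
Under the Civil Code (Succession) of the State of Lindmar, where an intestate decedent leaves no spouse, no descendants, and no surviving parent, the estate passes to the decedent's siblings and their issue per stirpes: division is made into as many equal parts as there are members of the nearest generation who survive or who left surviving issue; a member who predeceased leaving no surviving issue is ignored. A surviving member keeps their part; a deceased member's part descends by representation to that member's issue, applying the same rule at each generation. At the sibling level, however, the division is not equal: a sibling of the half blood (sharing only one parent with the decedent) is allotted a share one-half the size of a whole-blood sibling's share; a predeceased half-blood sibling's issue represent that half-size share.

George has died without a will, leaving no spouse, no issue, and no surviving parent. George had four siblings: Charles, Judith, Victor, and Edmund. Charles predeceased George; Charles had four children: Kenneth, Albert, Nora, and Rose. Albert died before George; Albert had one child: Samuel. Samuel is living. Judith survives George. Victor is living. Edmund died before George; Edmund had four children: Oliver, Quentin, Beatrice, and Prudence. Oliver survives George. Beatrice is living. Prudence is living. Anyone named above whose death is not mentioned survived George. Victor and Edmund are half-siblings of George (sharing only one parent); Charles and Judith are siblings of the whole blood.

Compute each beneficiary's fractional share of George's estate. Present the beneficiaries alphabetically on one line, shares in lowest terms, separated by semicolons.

Beatrice 1/24; Judith 1/3; Kenneth 1/12; Nora 1/12; Oliver 1/24; Prudence 1/24; Quentin 1/24; Rose 1/12; Samuel 1/12; Victor 1/6

No spouse, descendants, or parent survives, so the estate passes to George's siblings per stirpes.
Half-blood siblings count for one-half the weight of whole-blood siblings at the initial division.
Dividing 1 in proportion to weights (total weight 3): Charles (weight 1) → 1/3; Judith (weight 1) → 1/3; Victor (weight 1/2) → 1/6; Edmund (weight 1/2) → 1/6.
Charles predeceased; the 1/3 allotted to Charles's branch passes to Charles's issue by representation.
The 1/3 is divided into 4 equal shares of 1/12 among Kenneth, Albert, Nora, Rose.
Kenneth is living and takes 1/12.
Albert predeceased; the 1/12 allotted to Albert's branch passes to Albert's issue by representation.
Samuel is the sole taker at this level and receives the full 1/12.
Nora is living and takes 1/12.
Rose is living and takes 1/12.
Judith is living and takes 1/3.
Victor is living and takes 1/6.
Edmund predeceased; the 1/6 allotted to Edmund's branch passes to Edmund's issue by representation.
The 1/6 is divided into 4 equal shares of 1/24 among Oliver, Quentin, Beatrice, Prudence.
Oliver is living and takes 1/24.
Quentin is living and takes 1/24.
Beatrice is living and takes 1/24.
Prudence is living and takes 1/24.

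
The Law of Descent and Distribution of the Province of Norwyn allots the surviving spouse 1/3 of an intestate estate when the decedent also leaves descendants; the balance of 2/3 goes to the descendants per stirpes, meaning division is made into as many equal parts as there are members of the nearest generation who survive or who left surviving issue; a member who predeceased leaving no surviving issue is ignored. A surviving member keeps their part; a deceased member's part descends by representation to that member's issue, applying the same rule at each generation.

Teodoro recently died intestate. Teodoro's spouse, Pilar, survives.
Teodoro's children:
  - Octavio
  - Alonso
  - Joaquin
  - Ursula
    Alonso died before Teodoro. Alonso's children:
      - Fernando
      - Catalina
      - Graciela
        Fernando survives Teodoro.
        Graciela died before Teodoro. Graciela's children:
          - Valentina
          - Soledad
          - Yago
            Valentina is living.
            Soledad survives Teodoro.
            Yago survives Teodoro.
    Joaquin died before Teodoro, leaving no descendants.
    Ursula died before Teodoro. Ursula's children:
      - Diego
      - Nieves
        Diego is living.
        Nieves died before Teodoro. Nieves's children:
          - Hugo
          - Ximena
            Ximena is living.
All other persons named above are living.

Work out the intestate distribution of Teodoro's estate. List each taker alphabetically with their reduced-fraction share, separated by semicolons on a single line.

Catalina 2/27; Diego 1/9; Fernando 2/27; Hugo 1/18; Octavio 2/9; Pilar 1/3; Soledad 2/81; Valentina 2/81; Ximena 1/18; Yago 2/81

Pilar, as surviving spouse, takes 1/3.
The remaining 2/3 passes to Teodoro's descendants per stirpes.
Joaquin left no surviving issue, so that branch lapses and is disregarded.
The 2/3 is divided into 3 equal shares of 2/9 among Octavio, Alonso, Ursula.
Octavio is living and takes 2/9.
Alonso predeceased; the 2/9 allotted to Alonso's branch passes to Alonso's issue by representation.
The 2/9 is divided into 3 equal shares of 2/27 among Fernando, Catalina, Graciela.
Fernando is living and takes 2/27.
Catalina is living and takes 2/27.
Graciela predeceased; the 2/27 allotted to Graciela's branch passes to Graciela's issue by representation.
The 2/27 is divided into 3 equal shares of 2/81 among Valentina, Soledad, Yago.
Valentina is living and takes 2/81.
Soledad is living and takes 2/81.
Yago is living and takes 2/81.
Ursula predeceased; the 2/9 allotted to Ursula's branch passes to Ursula's issue by representation.
The 2/9 is divided into 2 equal shares of 1/9 among Diego, Nieves.
Diego is living and takes 1/9.
Nieves predeceased; the 1/9 allotted to Nieves's branch passes to Nieves's issue by representation.
The 1/9 is divided into 2 equal shares of 1/18 among Hugo, Ximena.
Hugo is living and takes 1/18.
Ximena is living and takes 1/18.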